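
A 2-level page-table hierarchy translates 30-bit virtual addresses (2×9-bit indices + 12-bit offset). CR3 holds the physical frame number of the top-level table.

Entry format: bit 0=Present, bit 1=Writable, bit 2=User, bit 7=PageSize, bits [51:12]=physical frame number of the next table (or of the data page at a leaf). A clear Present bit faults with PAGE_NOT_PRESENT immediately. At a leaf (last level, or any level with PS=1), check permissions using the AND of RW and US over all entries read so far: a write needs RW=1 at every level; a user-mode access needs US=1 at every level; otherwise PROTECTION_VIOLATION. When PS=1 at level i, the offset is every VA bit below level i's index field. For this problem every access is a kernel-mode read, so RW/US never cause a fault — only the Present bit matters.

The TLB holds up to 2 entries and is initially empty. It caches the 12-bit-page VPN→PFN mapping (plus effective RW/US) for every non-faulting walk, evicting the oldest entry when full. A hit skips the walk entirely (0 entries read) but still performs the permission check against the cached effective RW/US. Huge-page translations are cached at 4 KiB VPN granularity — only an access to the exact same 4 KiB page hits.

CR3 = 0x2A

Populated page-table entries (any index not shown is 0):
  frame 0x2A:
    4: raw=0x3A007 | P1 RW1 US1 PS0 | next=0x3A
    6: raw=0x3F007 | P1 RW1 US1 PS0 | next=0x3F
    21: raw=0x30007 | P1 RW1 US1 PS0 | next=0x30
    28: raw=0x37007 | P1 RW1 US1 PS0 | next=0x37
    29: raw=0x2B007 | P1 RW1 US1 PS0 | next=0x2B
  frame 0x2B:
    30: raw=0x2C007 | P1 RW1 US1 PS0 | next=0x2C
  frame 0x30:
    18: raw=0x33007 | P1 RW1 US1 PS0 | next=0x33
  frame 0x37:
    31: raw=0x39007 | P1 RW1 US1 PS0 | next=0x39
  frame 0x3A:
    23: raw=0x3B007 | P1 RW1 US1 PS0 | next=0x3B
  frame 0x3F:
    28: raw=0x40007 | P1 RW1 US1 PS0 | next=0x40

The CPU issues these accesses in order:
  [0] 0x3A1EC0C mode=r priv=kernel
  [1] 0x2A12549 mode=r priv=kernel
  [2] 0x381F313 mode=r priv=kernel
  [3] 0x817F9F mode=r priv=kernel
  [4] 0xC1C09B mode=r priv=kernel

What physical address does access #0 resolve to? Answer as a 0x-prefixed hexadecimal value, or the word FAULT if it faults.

Per-access translation:
#0 VA=0x3A1EC0C (r,kernel):
  lvl0: tbl 0x2A, slot 29 ⇒ 0x2B007 (P1/RW1/US1/PS0)
  lvl1: tbl 0x2B, slot 30 ⇒ 0x2C007 (P1/RW1/US1/PS0)
  ⇒ phys 0x2CC0C  [2 reads]
#1 VA=0x2A12549 (r,kernel):
  lvl0: tbl 0x2A, slot 21 ⇒ 0x30007 (P1/RW1/US1/PS0)
  lvl1: tbl 0x30, slot 18 ⇒ 0x33007 (P1/RW1/US1/PS0)
  ⇒ phys 0x33549  [2 reads]
#2 VA=0x381F313 (r,kernel):
  lvl0: tbl 0x2A, slot 28 ⇒ 0x37007 (P1/RW1/US1/PS0)
  lvl1: tbl 0x37, slot 31 ⇒ 0x39007 (P1/RW1/US1/PS0)
  ⇒ phys 0x39313  [2 reads]
#3 VA=0x817F9F (r,kernel):
  lvl0: tbl 0x2A, slot 4 ⇒ 0x3A007 (P1/RW1/US1/PS0)
  lvl1: tbl 0x3A, slot 23 ⇒ 0x3B007 (P1/RW1/US1/PS0)
  ⇒ phys 0x3BF9F  [2 reads]
#4 VA=0xC1C09B (r,kernel):
  lvl0: tbl 0x2A, slot 6 ⇒ 0x3F007 (P1/RW1/US1/PS0)
  lvl1: tbl 0x3F, slot 28 ⇒ 0x40007 (P1/RW1/US1/PS0)
  ⇒ phys 0x4009B  [2 reads]

Access #0 PA: 0x2CC0C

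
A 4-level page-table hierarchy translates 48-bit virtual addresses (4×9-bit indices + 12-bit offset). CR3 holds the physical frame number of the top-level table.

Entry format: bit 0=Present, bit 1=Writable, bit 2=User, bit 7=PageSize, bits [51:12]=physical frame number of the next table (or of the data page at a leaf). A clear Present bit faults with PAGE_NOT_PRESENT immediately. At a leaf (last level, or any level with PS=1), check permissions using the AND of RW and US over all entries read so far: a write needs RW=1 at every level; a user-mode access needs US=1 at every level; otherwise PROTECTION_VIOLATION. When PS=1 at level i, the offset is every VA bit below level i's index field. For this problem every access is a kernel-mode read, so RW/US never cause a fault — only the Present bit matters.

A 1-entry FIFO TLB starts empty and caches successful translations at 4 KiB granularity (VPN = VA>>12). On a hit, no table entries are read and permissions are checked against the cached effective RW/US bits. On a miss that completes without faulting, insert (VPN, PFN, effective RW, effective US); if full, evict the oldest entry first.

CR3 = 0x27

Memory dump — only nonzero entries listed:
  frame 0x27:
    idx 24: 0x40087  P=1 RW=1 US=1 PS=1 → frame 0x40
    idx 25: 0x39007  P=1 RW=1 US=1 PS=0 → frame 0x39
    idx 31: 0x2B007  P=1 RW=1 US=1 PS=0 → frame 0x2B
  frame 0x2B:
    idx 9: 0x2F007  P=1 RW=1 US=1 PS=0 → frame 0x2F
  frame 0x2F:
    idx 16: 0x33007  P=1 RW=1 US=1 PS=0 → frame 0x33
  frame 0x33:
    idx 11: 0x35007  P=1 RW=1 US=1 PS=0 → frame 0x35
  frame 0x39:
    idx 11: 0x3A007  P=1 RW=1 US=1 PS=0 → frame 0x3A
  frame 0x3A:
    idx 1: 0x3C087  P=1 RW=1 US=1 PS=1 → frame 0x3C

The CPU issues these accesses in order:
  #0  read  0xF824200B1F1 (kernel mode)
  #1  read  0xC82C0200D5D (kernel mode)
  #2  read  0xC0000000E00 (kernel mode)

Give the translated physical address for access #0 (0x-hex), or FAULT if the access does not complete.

Walk each access:
#0 VA=0xF824200B1F1 (r,kernel):
  [0] read 0x27 idx=31: raw=0x2B007 flags P=1 W=1 U=1 S=0
  [1] read 0x2B idx=9: raw=0x2F007 flags P=1 W=1 U=1 S=0
  [2] read 0x2F idx=16: raw=0x33007 flags P=1 W=1 U=1 S=0
  [3] read 0x33 idx=11: raw=0x35007 flags P=1 W=1 U=1 S=0
  ⇒ phys 0x351F1  [4 reads]
#1 VA=0xC82C0200D5D (r,kernel):
  [0] read 0x27 idx=25: raw=0x39007 flags P=1 W=1 U=1 S=0
  [1] read 0x39 idx=11: raw=0x3A007 flags P=1 W=1 U=1 S=0
  [2] read 0x3A idx=1: raw=0x3C087 flags P=1 W=1 U=1 S=1
  ⇒ phys 0x3CD5D (huge @L2)  [3 reads]
#2 VA=0xC0000000E00 (r,kernel):
  [0] read 0x27 idx=24: raw=0x40087 flags P=1 W=1 U=1 S=1
  ⇒ phys 0x40E00 (huge @L0)  [1 reads]

Access #0 PA: 0x351F1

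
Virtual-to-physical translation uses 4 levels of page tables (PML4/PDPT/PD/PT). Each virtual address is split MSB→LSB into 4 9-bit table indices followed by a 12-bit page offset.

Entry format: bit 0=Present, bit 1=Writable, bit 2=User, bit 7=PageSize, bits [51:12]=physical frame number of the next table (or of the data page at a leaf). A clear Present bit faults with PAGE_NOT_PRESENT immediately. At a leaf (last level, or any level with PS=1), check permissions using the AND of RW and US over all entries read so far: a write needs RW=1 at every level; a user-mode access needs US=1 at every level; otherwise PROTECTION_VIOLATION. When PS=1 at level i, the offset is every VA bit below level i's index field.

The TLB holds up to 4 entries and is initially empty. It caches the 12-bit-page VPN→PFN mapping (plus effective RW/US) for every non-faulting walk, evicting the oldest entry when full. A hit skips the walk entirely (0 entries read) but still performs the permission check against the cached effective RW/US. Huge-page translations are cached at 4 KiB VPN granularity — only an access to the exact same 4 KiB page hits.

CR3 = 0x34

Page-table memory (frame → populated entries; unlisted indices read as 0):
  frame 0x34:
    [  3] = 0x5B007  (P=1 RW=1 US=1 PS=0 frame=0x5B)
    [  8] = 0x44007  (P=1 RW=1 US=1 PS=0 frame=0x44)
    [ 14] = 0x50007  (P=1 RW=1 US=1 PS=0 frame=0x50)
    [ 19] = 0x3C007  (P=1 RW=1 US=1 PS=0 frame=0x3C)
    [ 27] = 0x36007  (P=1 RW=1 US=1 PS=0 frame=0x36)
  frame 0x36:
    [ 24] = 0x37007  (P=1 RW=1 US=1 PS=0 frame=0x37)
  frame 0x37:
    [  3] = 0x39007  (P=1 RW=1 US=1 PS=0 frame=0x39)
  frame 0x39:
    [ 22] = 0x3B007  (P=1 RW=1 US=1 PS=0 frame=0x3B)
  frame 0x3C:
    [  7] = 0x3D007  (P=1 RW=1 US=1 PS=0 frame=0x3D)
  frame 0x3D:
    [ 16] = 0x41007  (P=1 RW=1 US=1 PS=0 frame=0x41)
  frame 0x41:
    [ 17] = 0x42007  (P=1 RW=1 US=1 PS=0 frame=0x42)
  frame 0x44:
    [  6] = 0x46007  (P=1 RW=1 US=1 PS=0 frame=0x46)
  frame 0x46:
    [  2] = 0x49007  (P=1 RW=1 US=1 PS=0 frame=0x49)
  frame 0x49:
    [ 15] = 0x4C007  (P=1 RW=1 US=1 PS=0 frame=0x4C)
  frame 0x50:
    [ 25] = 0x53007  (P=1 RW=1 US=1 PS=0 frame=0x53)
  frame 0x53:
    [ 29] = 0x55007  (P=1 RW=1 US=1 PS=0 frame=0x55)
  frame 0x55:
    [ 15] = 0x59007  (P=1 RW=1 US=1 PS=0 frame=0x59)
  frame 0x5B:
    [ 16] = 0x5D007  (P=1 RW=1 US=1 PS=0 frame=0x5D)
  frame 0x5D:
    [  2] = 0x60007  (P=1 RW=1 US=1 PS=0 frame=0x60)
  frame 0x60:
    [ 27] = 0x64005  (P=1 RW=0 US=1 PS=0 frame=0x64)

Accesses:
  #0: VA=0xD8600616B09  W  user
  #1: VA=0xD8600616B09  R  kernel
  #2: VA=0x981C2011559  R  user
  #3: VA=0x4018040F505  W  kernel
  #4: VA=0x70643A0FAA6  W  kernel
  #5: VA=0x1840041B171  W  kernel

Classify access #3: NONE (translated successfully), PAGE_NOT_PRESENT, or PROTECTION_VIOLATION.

Trace:
#0 VA=0xD8600616B09 (w,user):
  L0 @0x34[27] → 0x36007  P=1,RW=1,US=1,PS=0
  L1 @0x36[24] → 0x37007  P=1,RW=1,US=1,PS=0
  L2 @0x37[3] → 0x39007  P=1,RW=1,US=1,PS=0
  L3 @0x39[22] → 0x3B007  P=1,RW=1,US=1,PS=0
  → PA=0x3BB09  (4 entries read)
#1 VA=0xD8600616B09 (r,kernel):
  TLB hit vpn=0xD8600616 → PA=0x3BB09
#2 VA=0x981C2011559 (r,user):
  L0 @0x34[19] → 0x3C007  P=1,RW=1,US=1,PS=0
  L1 @0x3C[7] → 0x3D007  P=1,RW=1,US=1,PS=0
  L2 @0x3D[16] → 0x41007  P=1,RW=1,US=1,PS=0
  L3 @0x41[17] → 0x42007  P=1,RW=1,US=1,PS=0
  → PA=0x42559  (4 entries read)
#3 VA=0x4018040F505 (w,kernel):
  L0 @0x34[8] → 0x44007  P=1,RW=1,US=1,PS=0
  L1 @0x44[6] → 0x46007  P=1,RW=1,US=1,PS=0
  L2 @0x46[2] → 0x49007  P=1,RW=1,US=1,PS=0
  L3 @0x49[15] → 0x4C007  P=1,RW=1,US=1,PS=0
  → PA=0x4C505  (4 entries read)
#4 VA=0x70643A0FAA6 (w,kernel):
  L0 @0x34[14] → 0x50007  P=1,RW=1,US=1,PS=0
  L1 @0x50[25] → 0x53007  P=1,RW=1,US=1,PS=0
  L2 @0x53[29] → 0x55007  P=1,RW=1,US=1,PS=0
  L3 @0x55[15] → 0x59007  P=1,RW=1,US=1,PS=0
  → PA=0x59AA6  (4 entries read)
#5 VA=0x1840041B171 (w,kernel):
  L0 @0x34[3] → 0x5B007  P=1,RW=1,US=1,PS=0
  L1 @0x5B[16] → 0x5D007  P=1,RW=1,US=1,PS=0
  L2 @0x5D[2] → 0x60007  P=1,RW=1,US=1,PS=0
  L3 @0x60[27] → 0x64005  P=1,RW=0,US=1,PS=0
  ⇒ fault: PROTECTION_VIOLATION  — 4 lookups

Access #3 fault: NONE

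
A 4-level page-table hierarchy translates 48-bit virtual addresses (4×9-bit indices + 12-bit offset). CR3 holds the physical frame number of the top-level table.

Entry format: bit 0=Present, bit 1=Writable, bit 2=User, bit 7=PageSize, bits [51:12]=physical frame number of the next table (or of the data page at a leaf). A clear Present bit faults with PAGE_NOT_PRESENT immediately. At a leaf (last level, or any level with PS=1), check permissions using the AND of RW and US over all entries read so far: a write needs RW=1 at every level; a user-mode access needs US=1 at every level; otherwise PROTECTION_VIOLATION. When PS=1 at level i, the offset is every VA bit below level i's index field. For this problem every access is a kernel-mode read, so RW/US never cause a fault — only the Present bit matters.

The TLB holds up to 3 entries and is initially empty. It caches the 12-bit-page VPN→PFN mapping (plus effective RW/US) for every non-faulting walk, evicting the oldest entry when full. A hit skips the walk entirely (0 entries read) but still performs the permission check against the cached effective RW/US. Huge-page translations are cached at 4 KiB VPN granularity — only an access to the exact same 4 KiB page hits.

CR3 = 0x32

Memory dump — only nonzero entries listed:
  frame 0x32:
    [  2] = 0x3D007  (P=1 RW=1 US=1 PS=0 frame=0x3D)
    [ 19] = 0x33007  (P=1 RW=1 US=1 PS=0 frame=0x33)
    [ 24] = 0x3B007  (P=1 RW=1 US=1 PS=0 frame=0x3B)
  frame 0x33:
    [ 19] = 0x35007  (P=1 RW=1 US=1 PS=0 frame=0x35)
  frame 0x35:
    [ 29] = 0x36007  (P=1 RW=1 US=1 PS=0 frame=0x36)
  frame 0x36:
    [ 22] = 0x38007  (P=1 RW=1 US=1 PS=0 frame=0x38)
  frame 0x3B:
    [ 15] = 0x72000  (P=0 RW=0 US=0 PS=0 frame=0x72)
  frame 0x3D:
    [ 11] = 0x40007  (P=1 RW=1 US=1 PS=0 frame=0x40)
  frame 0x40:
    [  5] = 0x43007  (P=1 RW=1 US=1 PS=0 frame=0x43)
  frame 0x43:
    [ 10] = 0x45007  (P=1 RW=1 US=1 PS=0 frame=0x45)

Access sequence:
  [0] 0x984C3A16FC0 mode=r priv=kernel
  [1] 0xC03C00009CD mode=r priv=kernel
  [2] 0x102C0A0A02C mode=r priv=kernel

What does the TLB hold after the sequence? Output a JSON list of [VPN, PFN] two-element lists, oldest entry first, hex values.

Per-access translation:
#0 VA=0x984C3A16FC0 (r,kernel):
  lvl0: tbl 0x32, slot 19 ⇒ 0x33007 (P1/RW1/US1/PS0)
  lvl1: tbl 0x33, slot 19 ⇒ 0x35007 (P1/RW1/US1/PS0)
  lvl2: tbl 0x35, slot 29 ⇒ 0x36007 (P1/RW1/US1/PS0)
  lvl3: tbl 0x36, slot 22 ⇒ 0x38007 (P1/RW1/US1/PS0)
  ✓ 0x38FC0  — 4 lookups
#1 VA=0xC03C00009CD (r,kernel):
  lvl0: tbl 0x32, slot 24 ⇒ 0x3B007 (P1/RW1/US1/PS0)
  lvl1: tbl 0x3B, slot 15 ⇒ 0x72000 (P0/RW0/US0/PS0)
  ⇒ fault: PAGE_NOT_PRESENT  — 2 lookups
#2 VA=0x102C0A0A02C (r,kernel):
  lvl0: tbl 0x32, slot 2 ⇒ 0x3D007 (P1/RW1/US1/PS0)
  lvl1: tbl 0x3D, slot 11 ⇒ 0x40007 (P1/RW1/US1/PS0)
  lvl2: tbl 0x40, slot 5 ⇒ 0x43007 (P1/RW1/US1/PS0)
  lvl3: tbl 0x43, slot 10 ⇒ 0x45007 (P1/RW1/US1/PS0)
  ✓ 0x4502C  — 4 lookups

TLB: [["0x984C3A16", "0x38"], ["0x102C0A0A", "0x45"]]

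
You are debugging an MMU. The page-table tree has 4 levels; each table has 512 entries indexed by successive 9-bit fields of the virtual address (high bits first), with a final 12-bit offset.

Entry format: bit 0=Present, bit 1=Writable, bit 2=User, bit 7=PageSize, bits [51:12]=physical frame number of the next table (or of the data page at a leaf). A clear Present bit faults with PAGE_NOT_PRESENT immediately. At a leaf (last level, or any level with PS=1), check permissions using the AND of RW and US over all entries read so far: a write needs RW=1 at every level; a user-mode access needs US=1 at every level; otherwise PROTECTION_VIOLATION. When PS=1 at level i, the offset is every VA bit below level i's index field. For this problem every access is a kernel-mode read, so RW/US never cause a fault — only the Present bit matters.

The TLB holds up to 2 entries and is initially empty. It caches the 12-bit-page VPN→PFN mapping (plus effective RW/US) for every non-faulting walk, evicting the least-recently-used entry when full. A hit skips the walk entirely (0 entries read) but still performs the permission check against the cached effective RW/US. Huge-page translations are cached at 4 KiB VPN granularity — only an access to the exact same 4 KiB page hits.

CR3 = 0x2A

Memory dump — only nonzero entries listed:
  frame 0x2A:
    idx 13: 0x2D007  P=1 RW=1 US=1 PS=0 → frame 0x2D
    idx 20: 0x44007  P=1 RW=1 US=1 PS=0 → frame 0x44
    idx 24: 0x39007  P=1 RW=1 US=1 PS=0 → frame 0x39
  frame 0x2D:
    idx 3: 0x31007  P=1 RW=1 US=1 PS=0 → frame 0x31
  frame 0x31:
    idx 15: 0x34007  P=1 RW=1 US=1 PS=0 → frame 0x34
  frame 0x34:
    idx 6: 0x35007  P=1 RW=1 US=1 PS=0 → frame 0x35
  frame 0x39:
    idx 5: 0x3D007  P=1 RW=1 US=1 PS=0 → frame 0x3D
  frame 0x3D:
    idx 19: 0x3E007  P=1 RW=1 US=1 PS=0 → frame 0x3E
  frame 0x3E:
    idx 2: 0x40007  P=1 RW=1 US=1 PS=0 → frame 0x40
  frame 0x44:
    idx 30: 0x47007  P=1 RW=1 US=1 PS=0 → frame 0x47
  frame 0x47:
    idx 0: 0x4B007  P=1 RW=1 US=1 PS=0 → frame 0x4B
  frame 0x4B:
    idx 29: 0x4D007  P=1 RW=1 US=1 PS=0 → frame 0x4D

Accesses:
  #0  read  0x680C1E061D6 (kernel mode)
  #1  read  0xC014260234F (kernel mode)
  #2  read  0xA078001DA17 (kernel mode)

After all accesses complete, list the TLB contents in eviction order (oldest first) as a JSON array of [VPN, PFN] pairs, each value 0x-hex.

Per-access translation:
#0 VA=0x680C1E061D6 (r,kernel):
  L0: frame=0x2A idx=13 entry=0x2D007 [P=1 RW=1 US=1 PS=0]
  L1: frame=0x2D idx=3 entry=0x31007 [P=1 RW=1 US=1 PS=0]
  L2: frame=0x31 idx=15 entry=0x34007 [P=1 RW=1 US=1 PS=0]
  L3: frame=0x34 idx=6 entry=0x35007 [P=1 RW=1 US=1 PS=0]
  ✓ 0x351D6  — 4 lookups
#1 VA=0xC014260234F (r,kernel):
  L0: frame=0x2A idx=24 entry=0x39007 [P=1 RW=1 US=1 PS=0]
  L1: frame=0x39 idx=5 entry=0x3D007 [P=1 RW=1 US=1 PS=0]
  L2: frame=0x3D idx=19 entry=0x3E007 [P=1 RW=1 US=1 PS=0]
  L3: frame=0x3E idx=2 entry=0x40007 [P=1 RW=1 US=1 PS=0]
  ✓ 0x4034F  — 4 lookups
#2 VA=0xA078001DA17 (r,kernel):
  L0: frame=0x2A idx=20 entry=0x44007 [P=1 RW=1 US=1 PS=0]
  L1: frame=0x44 idx=30 entry=0x47007 [P=1 RW=1 US=1 PS=0]
  L2: frame=0x47 idx=0 entry=0x4B007 [P=1 RW=1 US=1 PS=0]
  L3: frame=0x4B idx=29 entry=0x4D007 [P=1 RW=1 US=1 PS=0]
  ✓ 0x4DA17  — 4 lookups

TLB: [["0xC0142602", "0x40"], ["0xA078001D", "0x4D"]]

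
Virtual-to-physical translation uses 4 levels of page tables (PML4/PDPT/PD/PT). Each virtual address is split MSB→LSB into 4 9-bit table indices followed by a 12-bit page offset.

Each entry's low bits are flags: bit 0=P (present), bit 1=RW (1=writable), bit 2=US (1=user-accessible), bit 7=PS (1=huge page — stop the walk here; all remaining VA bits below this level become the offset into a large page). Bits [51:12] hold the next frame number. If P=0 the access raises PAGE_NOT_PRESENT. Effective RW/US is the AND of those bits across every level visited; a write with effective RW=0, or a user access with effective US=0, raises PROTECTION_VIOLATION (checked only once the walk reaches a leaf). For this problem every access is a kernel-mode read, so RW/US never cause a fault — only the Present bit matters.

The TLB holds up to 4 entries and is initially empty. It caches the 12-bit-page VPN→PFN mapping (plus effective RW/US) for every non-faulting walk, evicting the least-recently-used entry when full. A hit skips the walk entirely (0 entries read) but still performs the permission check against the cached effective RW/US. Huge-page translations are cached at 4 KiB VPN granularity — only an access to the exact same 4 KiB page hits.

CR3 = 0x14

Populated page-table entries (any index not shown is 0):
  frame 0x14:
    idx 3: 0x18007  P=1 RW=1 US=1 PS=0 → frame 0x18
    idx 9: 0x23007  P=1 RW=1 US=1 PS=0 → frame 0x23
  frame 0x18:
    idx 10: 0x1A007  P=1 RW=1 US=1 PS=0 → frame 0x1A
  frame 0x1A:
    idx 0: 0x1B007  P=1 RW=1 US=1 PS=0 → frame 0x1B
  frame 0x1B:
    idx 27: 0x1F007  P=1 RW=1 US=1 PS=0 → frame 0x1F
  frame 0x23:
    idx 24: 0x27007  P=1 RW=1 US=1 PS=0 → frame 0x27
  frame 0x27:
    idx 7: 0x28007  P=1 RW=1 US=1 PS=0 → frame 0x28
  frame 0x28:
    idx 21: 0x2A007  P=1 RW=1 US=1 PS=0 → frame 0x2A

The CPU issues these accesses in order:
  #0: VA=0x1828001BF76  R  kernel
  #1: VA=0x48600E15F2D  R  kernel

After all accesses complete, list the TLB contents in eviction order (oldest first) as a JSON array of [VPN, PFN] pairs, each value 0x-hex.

Walk each access:
#0 VA=0x1828001BF76 (r,kernel):
  lvl0: tbl 0x14, slot 3 ⇒ 0x18007 (P1/RW1/US1/PS0)
  lvl1: tbl 0x18, slot 10 ⇒ 0x1A007 (P1/RW1/US1/PS0)
  lvl2: tbl 0x1A, slot 0 ⇒ 0x1B007 (P1/RW1/US1/PS0)
  lvl3: tbl 0x1B, slot 27 ⇒ 0x1F007 (P1/RW1/US1/PS0)
  ⇒ phys 0x1FF76  [4 reads]
#1 VA=0x48600E15F2D (r,kernel):
  lvl0: tbl 0x14, slot 9 ⇒ 0x23007 (P1/RW1/US1/PS0)
  lvl1: tbl 0x23, slot 24 ⇒ 0x27007 (P1/RW1/US1/PS0)
  lvl2: tbl 0x27, slot 7 ⇒ 0x28007 (P1/RW1/US1/PS0)
  lvl3: tbl 0x28, slot 21 ⇒ 0x2A007 (P1/RW1/US1/PS0)
  ⇒ phys 0x2AF2D  [4 reads]

TLB: [["0x1828001B", "0x1F"], ["0x48600E15", "0x2A"]]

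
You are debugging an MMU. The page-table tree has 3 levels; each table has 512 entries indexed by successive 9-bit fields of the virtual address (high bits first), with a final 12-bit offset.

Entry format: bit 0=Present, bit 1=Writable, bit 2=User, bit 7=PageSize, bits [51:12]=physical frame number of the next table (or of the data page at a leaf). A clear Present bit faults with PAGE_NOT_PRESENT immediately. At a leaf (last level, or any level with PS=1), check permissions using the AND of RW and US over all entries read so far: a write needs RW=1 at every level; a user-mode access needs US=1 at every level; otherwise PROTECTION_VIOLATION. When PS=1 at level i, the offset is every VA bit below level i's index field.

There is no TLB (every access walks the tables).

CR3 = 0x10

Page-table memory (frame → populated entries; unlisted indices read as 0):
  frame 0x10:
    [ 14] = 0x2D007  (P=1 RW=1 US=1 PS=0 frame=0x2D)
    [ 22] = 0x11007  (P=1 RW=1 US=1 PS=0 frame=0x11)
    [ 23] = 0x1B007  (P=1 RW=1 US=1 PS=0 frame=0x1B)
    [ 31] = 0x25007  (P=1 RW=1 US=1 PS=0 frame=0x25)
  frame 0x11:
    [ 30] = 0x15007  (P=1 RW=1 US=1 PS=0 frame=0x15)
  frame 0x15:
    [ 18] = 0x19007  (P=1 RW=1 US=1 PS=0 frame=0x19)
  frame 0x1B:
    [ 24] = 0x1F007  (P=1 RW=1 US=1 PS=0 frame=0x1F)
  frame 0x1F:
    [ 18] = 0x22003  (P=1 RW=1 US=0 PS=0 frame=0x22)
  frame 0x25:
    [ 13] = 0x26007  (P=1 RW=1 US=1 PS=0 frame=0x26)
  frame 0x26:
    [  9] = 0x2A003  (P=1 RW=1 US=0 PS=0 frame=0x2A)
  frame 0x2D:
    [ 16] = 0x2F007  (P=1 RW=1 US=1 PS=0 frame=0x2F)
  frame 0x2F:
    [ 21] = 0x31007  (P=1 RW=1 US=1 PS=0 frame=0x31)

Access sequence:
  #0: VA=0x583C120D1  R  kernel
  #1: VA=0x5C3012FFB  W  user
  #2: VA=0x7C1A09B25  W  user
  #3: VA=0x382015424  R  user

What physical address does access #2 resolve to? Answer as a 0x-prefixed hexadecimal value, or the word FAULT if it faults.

Trace:
#0 VA=0x583C120D1 (r,kernel):
  L0 @0x10[22] → 0x11007  P=1,RW=1,US=1,PS=0
  L1 @0x11[30] → 0x15007  P=1,RW=1,US=1,PS=0
  L2 @0x15[18] → 0x19007  P=1,RW=1,US=1,PS=0
  → PA=0x190D1  (3 entries read)
#1 VA=0x5C3012FFB (w,user):
  L0 @0x10[23] → 0x1B007  P=1,RW=1,US=1,PS=0
  L1 @0x1B[24] → 0x1F007  P=1,RW=1,US=1,PS=0
  L2 @0x1F[18] → 0x22003  P=1,RW=1,US=0,PS=0
  ⇒ fault: PROTECTION_VIOLATION  — 3 lookups
#2 VA=0x7C1A09B25 (w,user):
  L0 @0x10[31] → 0x25007  P=1,RW=1,US=1,PS=0
  L1 @0x25[13] → 0x26007  P=1,RW=1,US=1,PS=0
  L2 @0x26[9] → 0x2A003  P=1,RW=1,US=0,PS=0
  ⇒ fault: PROTECTION_VIOLATION  — 3 lookups
#3 VA=0x382015424 (r,user):
  L0 @0x10[14] → 0x2D007  P=1,RW=1,US=1,PS=0
  L1 @0x2D[16] → 0x2F007  P=1,RW=1,US=1,PS=0
  L2 @0x2F[21] → 0x31007  P=1,RW=1,US=1,PS=0
  → PA=0x31424  (3 entries read)

Access #2 PA: FAULT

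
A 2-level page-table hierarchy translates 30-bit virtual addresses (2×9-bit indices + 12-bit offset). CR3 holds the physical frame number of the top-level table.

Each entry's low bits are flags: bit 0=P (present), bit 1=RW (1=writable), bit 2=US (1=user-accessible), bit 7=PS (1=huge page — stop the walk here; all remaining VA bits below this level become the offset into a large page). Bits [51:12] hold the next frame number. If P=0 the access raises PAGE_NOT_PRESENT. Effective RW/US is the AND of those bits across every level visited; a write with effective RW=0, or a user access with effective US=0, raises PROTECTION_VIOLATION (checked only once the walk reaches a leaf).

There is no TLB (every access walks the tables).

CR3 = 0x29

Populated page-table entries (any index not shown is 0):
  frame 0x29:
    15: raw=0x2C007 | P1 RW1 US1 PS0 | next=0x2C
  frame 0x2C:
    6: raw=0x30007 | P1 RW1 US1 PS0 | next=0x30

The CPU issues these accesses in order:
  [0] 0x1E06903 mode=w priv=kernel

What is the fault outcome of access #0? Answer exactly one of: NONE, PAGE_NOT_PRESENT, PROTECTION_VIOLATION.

Per-access translation:
#0 VA=0x1E06903 (w,kernel):
  lvl0: tbl 0x29, slot 15 ⇒ 0x2C007 (P1/RW1/US1/PS0)
  lvl1: tbl 0x2C, slot 6 ⇒ 0x30007 (P1/RW1/US1/PS0)
  ⇒ phys 0x30903  [2 reads]

Access #0 fault: NONE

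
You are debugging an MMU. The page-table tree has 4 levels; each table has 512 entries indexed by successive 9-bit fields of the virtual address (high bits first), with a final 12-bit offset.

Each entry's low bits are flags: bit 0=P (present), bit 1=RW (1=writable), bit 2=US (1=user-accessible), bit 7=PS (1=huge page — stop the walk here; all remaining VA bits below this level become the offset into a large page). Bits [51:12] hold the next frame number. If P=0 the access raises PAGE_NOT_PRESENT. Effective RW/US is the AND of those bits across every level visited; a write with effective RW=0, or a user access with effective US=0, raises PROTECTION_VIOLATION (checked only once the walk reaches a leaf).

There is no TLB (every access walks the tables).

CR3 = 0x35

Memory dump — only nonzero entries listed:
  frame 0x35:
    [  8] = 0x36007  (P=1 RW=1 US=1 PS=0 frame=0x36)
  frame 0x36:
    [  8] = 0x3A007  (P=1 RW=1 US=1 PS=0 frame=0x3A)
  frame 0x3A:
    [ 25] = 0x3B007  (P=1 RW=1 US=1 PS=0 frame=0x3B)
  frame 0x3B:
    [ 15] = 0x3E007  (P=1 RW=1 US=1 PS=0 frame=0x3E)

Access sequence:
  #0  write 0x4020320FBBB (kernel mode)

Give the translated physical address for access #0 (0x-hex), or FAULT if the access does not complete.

Trace:
#0 VA=0x4020320FBBB (w,kernel):
  L0 @0x35[8] → 0x36007  P=1,RW=1,US=1,PS=0
  L1 @0x36[8] → 0x3A007  P=1,RW=1,US=1,PS=0
  L2 @0x3A[25] → 0x3B007  P=1,RW=1,US=1,PS=0
  L3 @0x3B[15] → 0x3E007  P=1,RW=1,US=1,PS=0
  ⇒ phys 0x3EBBB  [4 reads]

Access #0 PA: 0x3EBBB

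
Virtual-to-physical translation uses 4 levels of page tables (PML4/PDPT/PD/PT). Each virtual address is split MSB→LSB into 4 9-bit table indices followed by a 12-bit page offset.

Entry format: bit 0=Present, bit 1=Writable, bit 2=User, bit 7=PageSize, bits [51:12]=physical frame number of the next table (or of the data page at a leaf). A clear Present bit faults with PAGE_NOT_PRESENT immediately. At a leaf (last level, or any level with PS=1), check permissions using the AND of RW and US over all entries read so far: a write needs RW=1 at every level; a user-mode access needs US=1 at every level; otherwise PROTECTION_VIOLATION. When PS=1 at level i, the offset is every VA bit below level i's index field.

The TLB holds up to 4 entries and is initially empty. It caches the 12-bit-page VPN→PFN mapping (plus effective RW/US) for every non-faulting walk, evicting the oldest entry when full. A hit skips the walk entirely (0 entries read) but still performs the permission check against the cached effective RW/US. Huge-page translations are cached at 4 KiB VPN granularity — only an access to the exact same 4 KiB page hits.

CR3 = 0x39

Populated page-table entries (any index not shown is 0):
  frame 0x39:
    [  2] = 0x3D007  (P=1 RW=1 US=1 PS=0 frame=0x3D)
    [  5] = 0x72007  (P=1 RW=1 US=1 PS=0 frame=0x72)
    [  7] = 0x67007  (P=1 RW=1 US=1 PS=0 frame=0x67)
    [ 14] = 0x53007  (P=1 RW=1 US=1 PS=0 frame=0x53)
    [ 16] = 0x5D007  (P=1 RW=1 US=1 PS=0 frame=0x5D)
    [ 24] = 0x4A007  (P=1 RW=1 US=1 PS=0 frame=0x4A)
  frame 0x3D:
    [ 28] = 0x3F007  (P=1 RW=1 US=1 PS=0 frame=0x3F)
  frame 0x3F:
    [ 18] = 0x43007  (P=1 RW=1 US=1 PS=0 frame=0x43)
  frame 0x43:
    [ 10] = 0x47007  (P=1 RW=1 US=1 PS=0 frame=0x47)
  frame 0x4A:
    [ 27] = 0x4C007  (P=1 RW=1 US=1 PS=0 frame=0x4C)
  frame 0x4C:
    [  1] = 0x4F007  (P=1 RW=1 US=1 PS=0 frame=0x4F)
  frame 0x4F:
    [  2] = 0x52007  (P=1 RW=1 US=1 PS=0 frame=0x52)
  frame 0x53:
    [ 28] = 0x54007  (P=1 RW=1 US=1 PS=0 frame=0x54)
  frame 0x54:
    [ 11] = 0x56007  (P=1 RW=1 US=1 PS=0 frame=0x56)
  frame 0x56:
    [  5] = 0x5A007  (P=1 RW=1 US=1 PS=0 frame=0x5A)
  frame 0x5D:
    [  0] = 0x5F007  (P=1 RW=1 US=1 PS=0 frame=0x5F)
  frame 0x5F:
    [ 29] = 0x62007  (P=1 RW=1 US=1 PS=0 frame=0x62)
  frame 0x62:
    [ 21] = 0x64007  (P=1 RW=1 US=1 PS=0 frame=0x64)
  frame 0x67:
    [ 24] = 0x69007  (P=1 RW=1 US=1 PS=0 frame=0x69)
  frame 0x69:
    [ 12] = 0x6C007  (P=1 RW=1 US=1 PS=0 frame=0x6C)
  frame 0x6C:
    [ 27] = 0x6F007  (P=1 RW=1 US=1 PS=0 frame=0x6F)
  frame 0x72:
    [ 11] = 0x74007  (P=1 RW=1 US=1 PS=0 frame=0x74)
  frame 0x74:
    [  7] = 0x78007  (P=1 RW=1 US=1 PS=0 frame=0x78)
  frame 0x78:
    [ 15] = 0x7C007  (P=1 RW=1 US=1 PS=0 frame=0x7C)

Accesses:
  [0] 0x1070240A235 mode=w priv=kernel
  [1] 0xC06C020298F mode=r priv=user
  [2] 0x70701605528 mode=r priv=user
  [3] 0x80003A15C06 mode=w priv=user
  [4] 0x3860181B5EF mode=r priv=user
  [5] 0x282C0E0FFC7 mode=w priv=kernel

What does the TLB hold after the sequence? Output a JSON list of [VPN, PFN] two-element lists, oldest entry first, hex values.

Trace:
#0 VA=0x1070240A235 (w,kernel):
  L0 @0x39[2] → 0x3D007  P=1,RW=1,US=1,PS=0
  L1 @0x3D[28] → 0x3F007  P=1,RW=1,US=1,PS=0
  L2 @0x3F[18] → 0x43007  P=1,RW=1,US=1,PS=0
  L3 @0x43[10] → 0x47007  P=1,RW=1,US=1,PS=0
  ✓ 0x47235  — 4 lookups
#1 VA=0xC06C020298F (r,user):
  L0 @0x39[24] → 0x4A007  P=1,RW=1,US=1,PS=0
  L1 @0x4A[27] → 0x4C007  P=1,RW=1,US=1,PS=0
  L2 @0x4C[1] → 0x4F007  P=1,RW=1,US=1,PS=0
  L3 @0x4F[2] → 0x52007  P=1,RW=1,US=1,PS=0
  ✓ 0x5298F  — 4 lookups
#2 VA=0x70701605528 (r,user):
  L0 @0x39[14] → 0x53007  P=1,RW=1,US=1,PS=0
  L1 @0x53[28] → 0x54007  P=1,RW=1,US=1,PS=0
  L2 @0x54[11] → 0x56007  P=1,RW=1,US=1,PS=0
  L3 @0x56[5] → 0x5A007  P=1,RW=1,US=1,PS=0
  ✓ 0x5A528  — 4 lookups
#3 VA=0x80003A15C06 (w,user):
  L0 @0x39[16] → 0x5D007  P=1,RW=1,US=1,PS=0
  L1 @0x5D[0] → 0x5F007  P=1,RW=1,US=1,PS=0
  L2 @0x5F[29] → 0x62007  P=1,RW=1,US=1,PS=0
  L3 @0x62[21] → 0x64007  P=1,RW=1,US=1,PS=0
  ✓ 0x64C06  — 4 lookups
#4 VA=0x3860181B5EF (r,user):
  L0 @0x39[7] → 0x67007  P=1,RW=1,US=1,PS=0
  L1 @0x67[24] → 0x69007  P=1,RW=1,US=1,PS=0
  L2 @0x69[12] → 0x6C007  P=1,RW=1,US=1,PS=0
  L3 @0x6C[27] → 0x6F007  P=1,RW=1,US=1,PS=0
  ✓ 0x6F5EF  — 4 lookups
#5 VA=0x282C0E0FFC7 (w,kernel):
  L0 @0x39[5] → 0x72007  P=1,RW=1,US=1,PS=0
  L1 @0x72[11] → 0x74007  P=1,RW=1,US=1,PS=0
  L2 @0x74[7] → 0x78007  P=1,RW=1,US=1,PS=0
  L3 @0x78[15] → 0x7C007  P=1,RW=1,US=1,PS=0
  ✓ 0x7CFC7  — 4 lookups

TLB: [["0x70701605", "0x5A"], ["0x80003A15", "0x64"], ["0x3860181B", "0x6F"], ["0x282C0E0F", "0x7C"]]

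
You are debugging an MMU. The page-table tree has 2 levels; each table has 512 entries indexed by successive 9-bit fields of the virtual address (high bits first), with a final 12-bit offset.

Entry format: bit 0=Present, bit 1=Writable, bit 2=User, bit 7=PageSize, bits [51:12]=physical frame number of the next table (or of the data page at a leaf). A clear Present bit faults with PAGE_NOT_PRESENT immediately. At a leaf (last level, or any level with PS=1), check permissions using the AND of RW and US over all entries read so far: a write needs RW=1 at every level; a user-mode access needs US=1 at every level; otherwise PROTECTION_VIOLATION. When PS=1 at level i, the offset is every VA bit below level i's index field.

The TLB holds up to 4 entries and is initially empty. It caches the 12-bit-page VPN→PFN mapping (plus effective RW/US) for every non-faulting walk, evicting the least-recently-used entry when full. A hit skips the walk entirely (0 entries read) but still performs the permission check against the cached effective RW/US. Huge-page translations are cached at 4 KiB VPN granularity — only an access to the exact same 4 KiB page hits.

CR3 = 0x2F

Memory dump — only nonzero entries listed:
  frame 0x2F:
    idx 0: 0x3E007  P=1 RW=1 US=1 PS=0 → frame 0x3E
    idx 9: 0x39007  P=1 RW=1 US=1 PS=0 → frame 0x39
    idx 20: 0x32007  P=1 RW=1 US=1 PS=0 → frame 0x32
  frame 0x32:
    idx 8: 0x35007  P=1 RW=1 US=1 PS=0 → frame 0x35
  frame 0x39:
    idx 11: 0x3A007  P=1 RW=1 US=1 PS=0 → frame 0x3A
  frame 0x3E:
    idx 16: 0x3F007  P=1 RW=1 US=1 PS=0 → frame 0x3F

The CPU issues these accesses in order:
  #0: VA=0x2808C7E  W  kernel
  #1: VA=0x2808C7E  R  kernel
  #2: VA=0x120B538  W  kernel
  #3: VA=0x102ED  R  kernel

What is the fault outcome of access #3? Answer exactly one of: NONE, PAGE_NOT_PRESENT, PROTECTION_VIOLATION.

Walk each access:
#0 VA=0x2808C7E (w,kernel):
  L0: frame=0x2F idx=20 entry=0x32007 [P=1 RW=1 US=1 PS=0]
  L1: frame=0x32 idx=8 entry=0x35007 [P=1 RW=1 US=1 PS=0]
  ✓ 0x35C7E  — 2 lookups
#1 VA=0x2808C7E (r,kernel):
  TLB hit vpn=0x2808 → PA=0x35C7E
#2 VA=0x120B538 (w,kernel):
  L0: frame=0x2F idx=9 entry=0x39007 [P=1 RW=1 US=1 PS=0]
  L1: frame=0x39 idx=11 entry=0x3A007 [P=1 RW=1 US=1 PS=0]
  ✓ 0x3A538  — 2 lookups
#3 VA=0x102ED (r,kernel):
  L0: frame=0x2F idx=0 entry=0x3E007 [P=1 RW=1 US=1 PS=0]
  L1: frame=0x3E idx=16 entry=0x3F007 [P=1 RW=1 US=1 PS=0]
  ✓ 0x3F2ED  — 2 lookups

Access #3 fault: NONE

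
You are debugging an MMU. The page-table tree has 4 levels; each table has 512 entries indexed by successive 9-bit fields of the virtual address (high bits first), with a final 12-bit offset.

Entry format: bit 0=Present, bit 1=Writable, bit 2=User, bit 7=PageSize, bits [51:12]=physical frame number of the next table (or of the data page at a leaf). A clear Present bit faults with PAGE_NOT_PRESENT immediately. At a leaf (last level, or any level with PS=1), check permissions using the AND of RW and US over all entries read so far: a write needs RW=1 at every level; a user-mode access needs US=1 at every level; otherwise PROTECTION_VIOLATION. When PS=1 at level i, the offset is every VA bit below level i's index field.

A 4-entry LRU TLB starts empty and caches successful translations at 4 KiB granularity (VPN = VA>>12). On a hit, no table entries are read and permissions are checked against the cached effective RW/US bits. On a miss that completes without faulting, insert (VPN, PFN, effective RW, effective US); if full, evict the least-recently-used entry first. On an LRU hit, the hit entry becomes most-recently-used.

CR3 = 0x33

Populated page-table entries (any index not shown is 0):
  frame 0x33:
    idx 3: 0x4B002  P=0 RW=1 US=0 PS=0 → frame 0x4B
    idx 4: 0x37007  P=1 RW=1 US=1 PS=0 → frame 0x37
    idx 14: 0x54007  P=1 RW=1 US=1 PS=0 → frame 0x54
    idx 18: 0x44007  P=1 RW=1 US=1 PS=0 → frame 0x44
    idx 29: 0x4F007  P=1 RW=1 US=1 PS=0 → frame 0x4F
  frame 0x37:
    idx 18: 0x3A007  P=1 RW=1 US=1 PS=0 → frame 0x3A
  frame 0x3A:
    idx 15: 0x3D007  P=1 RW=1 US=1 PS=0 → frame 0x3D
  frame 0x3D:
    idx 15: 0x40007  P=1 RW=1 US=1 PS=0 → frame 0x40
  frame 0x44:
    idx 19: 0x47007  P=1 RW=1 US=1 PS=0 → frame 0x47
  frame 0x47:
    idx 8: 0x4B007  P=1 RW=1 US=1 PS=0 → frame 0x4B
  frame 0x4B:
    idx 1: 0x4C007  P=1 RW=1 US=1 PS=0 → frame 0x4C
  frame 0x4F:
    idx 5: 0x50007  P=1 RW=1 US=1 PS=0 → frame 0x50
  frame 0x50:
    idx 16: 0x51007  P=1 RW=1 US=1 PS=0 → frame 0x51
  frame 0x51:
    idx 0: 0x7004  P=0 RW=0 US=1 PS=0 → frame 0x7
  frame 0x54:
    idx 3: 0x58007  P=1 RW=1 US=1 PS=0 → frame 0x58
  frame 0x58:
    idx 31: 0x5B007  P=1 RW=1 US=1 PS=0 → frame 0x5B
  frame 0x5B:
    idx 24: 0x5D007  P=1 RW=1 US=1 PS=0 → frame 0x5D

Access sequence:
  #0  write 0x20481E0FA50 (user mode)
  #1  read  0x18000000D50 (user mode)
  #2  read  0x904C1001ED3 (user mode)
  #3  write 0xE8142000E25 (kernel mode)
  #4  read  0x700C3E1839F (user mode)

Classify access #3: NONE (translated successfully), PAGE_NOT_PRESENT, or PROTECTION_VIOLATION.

Per-access translation:
#0 VA=0x20481E0FA50 (w,user):
  lvl0: tbl 0x33, slot 4 ⇒ 0x37007 (P1/RW1/US1/PS0)
  lvl1: tbl 0x37, slot 18 ⇒ 0x3A007 (P1/RW1/US1/PS0)
  lvl2: tbl 0x3A, slot 15 ⇒ 0x3D007 (P1/RW1/US1/PS0)
  lvl3: tbl 0x3D, slot 15 ⇒ 0x40007 (P1/RW1/US1/PS0)
  ✓ 0x40A50  — 4 lookups
#1 VA=0x18000000D50 (r,user):
  lvl0: tbl 0x33, slot 3 ⇒ 0x4B002 (P0/RW1/US0/PS0)
  ✗ PAGE_NOT_PRESENT  [1 reads]
#2 VA=0x904C1001ED3 (r,user):
  lvl0: tbl 0x33, slot 18 ⇒ 0x44007 (P1/RW1/US1/PS0)
  lvl1: tbl 0x44, slot 19 ⇒ 0x47007 (P1/RW1/US1/PS0)
  lvl2: tbl 0x47, slot 8 ⇒ 0x4B007 (P1/RW1/US1/PS0)
  lvl3: tbl 0x4B, slot 1 ⇒ 0x4C007 (P1/RW1/US1/PS0)
  ✓ 0x4CED3  — 4 lookups
#3 VA=0xE8142000E25 (w,kernel):
  lvl0: tbl 0x33, slot 29 ⇒ 0x4F007 (P1/RW1/US1/PS0)
  lvl1: tbl 0x4F, slot 5 ⇒ 0x50007 (P1/RW1/US1/PS0)
  lvl2: tbl 0x50, slot 16 ⇒ 0x51007 (P1/RW1/US1/PS0)
  lvl3: tbl 0x51, slot 0 ⇒ 0x7004 (P0/RW0/US1/PS0)
  ✗ PAGE_NOT_PRESENT  [4 reads]
#4 VA=0x700C3E1839F (r,user):
  lvl0: tbl 0x33, slot 14 ⇒ 0x54007 (P1/RW1/US1/PS0)
  lvl1: tbl 0x54, slot 3 ⇒ 0x58007 (P1/RW1/US1/PS0)
  lvl2: tbl 0x58, slot 31 ⇒ 0x5B007 (P1/RW1/US1/PS0)
  lvl3: tbl 0x5B, slot 24 ⇒ 0x5D007 (P1/RW1/US1/PS0)
  ✓ 0x5D39F  — 4 lookups

Access #3 fault: PAGE_NOT_PRESENT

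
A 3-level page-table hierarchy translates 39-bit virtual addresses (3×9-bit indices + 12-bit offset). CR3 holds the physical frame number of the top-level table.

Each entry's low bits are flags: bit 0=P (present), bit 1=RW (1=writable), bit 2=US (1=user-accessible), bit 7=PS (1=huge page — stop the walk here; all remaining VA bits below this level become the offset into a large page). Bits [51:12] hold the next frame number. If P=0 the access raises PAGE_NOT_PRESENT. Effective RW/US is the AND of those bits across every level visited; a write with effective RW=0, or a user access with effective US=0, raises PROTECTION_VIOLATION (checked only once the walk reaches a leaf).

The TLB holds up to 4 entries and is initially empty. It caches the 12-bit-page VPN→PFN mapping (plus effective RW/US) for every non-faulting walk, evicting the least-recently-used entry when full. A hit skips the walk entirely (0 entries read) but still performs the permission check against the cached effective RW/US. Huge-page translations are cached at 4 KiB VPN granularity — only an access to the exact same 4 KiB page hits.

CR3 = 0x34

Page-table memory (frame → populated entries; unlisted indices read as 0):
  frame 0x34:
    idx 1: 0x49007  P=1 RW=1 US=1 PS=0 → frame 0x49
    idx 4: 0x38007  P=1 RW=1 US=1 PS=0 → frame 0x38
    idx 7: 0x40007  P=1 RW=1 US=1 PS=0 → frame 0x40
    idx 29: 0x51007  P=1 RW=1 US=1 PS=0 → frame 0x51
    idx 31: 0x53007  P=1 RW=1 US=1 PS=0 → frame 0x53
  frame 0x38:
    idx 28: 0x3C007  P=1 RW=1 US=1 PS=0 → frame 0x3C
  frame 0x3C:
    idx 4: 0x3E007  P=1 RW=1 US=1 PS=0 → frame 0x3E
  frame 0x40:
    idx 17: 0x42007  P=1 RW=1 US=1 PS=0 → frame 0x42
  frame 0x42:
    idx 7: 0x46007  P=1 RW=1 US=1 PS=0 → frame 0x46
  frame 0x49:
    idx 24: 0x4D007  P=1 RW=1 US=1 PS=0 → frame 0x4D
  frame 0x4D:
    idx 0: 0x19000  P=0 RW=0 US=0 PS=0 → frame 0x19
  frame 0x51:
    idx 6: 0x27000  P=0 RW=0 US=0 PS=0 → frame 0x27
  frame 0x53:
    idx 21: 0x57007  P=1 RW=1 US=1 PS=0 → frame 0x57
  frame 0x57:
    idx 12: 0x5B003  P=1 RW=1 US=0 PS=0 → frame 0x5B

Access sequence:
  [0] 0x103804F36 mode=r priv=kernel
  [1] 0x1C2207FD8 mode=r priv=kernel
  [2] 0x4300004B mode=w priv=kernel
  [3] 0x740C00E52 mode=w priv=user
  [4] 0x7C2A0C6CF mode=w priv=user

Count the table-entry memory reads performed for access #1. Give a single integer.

Per-access translation:
#0 VA=0x103804F36 (r,kernel):
  L0 @0x34[4] → 0x38007  P=1,RW=1,US=1,PS=0
  L1 @0x38[28] → 0x3C007  P=1,RW=1,US=1,PS=0
  L2 @0x3C[4] → 0x3E007  P=1,RW=1,US=1,PS=0
  ✓ 0x3EF36  — 3 lookups
#1 VA=0x1C2207FD8 (r,kernel):
  L0 @0x34[7] → 0x40007  P=1,RW=1,US=1,PS=0
  L1 @0x40[17] → 0x42007  P=1,RW=1,US=1,PS=0
  L2 @0x42[7] → 0x46007  P=1,RW=1,US=1,PS=0
  ✓ 0x46FD8  — 3 lookups
#2 VA=0x4300004B (w,kernel):
  L0 @0x34[1] → 0x49007  P=1,RW=1,US=1,PS=0
  L1 @0x49[24] → 0x4D007  P=1,RW=1,US=1,PS=0
  L2 @0x4D[0] → 0x19000  P=0,RW=0,US=0,PS=0
  → PAGE_NOT_PRESENT  (3 entries read)
#3 VA=0x740C00E52 (w,user):
  L0 @0x34[29] → 0x51007  P=1,RW=1,US=1,PS=0
  L1 @0x51[6] → 0x27000  P=0,RW=0,US=0,PS=0
  → PAGE_NOT_PRESENT  (2 entries read)
#4 VA=0x7C2A0C6CF (w,user):
  L0 @0x34[31] → 0x53007  P=1,RW=1,US=1,PS=0
  L1 @0x53[21] → 0x57007  P=1,RW=1,US=1,PS=0
  L2 @0x57[12] → 0x5B003  P=1,RW=1,US=0,PS=0
  → PROTECTION_VIOLATION  (3 entries read)

Entries read for #1: 3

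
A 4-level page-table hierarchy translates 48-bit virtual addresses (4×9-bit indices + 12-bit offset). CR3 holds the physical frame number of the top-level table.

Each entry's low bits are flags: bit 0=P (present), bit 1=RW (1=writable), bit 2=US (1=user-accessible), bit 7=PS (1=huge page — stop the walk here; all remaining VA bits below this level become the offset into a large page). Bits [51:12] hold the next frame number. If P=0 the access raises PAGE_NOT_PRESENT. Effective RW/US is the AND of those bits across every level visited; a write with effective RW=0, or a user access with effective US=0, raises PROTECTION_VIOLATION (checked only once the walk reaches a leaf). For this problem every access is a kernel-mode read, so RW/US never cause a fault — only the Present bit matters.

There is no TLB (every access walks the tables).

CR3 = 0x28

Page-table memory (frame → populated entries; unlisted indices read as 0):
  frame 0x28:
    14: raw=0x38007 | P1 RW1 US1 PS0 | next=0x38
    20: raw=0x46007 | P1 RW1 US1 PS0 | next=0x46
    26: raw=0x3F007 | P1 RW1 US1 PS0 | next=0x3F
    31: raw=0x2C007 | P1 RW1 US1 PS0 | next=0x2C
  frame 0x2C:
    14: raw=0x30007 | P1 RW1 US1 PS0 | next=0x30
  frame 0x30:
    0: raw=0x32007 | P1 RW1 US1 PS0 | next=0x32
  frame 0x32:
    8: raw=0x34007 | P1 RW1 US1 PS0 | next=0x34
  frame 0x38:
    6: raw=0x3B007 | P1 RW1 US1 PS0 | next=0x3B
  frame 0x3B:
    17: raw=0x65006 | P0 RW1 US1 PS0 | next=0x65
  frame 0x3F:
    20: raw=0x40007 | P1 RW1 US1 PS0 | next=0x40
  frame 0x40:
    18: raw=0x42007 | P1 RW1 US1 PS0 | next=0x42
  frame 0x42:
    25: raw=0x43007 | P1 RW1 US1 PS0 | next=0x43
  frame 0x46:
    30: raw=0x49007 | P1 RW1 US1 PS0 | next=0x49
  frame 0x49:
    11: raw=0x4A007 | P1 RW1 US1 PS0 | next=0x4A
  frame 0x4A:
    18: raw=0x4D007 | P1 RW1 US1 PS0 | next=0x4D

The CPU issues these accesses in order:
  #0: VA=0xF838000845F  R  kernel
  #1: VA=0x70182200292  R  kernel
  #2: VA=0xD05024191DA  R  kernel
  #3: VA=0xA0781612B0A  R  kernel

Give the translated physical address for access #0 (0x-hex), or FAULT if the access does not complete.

Trace:
#0 VA=0xF838000845F (r,kernel):
  L0: frame=0x28 idx=31 entry=0x2C007 [P=1 RW=1 US=1 PS=0]
  L1: frame=0x2C idx=14 entry=0x30007 [P=1 RW=1 US=1 PS=0]
  L2: frame=0x30 idx=0 entry=0x32007 [P=1 RW=1 US=1 PS=0]
  L3: frame=0x32 idx=8 entry=0x34007 [P=1 RW=1 US=1 PS=0]
  ✓ 0x3445F  — 4 lookups
#1 VA=0x70182200292 (r,kernel):
  L0: frame=0x28 idx=14 entry=0x38007 [P=1 RW=1 US=1 PS=0]
  L1: frame=0x38 idx=6 entry=0x3B007 [P=1 RW=1 US=1 PS=0]
  L2: frame=0x3B idx=17 entry=0x65006 [P=0 RW=1 US=1 PS=0]
  → PAGE_NOT_PRESENT  (3 entries read)
#2 VA=0xD05024191DA (r,kernel):
  L0: frame=0x28 idx=26 entry=0x3F007 [P=1 RW=1 US=1 PS=0]
  L1: frame=0x3F idx=20 entry=0x40007 [P=1 RW=1 US=1 PS=0]
  L2: frame=0x40 idx=18 entry=0x42007 [P=1 RW=1 US=1 PS=0]
  L3: frame=0x42 idx=25 entry=0x43007 [P=1 RW=1 US=1 PS=0]
  ✓ 0x431DA  — 4 lookups
#3 VA=0xA0781612B0A (r,kernel):
  L0: frame=0x28 idx=20 entry=0x46007 [P=1 RW=1 US=1 PS=0]
  L1: frame=0x46 idx=30 entry=0x49007 [P=1 RW=1 US=1 PS=0]
  L2: frame=0x49 idx=11 entry=0x4A007 [P=1 RW=1 US=1 PS=0]
  L3: frame=0x4A idx=18 entry=0x4D007 [P=1 RW=1 US=1 PS=0]
  ✓ 0x4DB0A  — 4 lookups

Access #0 PA: 0x3445F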